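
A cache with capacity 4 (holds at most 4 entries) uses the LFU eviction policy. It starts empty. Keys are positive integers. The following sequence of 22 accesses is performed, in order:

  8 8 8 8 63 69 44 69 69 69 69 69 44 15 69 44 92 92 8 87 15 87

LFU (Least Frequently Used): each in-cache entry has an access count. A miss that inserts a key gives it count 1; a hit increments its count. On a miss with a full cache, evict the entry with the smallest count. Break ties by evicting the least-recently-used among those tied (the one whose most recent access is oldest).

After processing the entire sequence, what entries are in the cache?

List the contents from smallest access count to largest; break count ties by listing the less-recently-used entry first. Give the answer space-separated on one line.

Answer: 87 44 8 69

Derivation:
LFU simulation (capacity=4):
  1. access 8: MISS. Cache: [8(c=1)]
  2. access 8: HIT, count now 2. Cache: [8(c=2)]
  3. access 8: HIT, count now 3. Cache: [8(c=3)]
  4. access 8: HIT, count now 4. Cache: [8(c=4)]
  5. access 63: MISS. Cache: [63(c=1) 8(c=4)]
  6. access 69: MISS. Cache: [63(c=1) 69(c=1) 8(c=4)]
  7. access 44: MISS. Cache: [63(c=1) 69(c=1) 44(c=1) 8(c=4)]
  8. access 69: HIT, count now 2. Cache: [63(c=1) 44(c=1) 69(c=2) 8(c=4)]
  9. access 69: HIT, count now 3. Cache: [63(c=1) 44(c=1) 69(c=3) 8(c=4)]
  10. access 69: HIT, count now 4. Cache: [63(c=1) 44(c=1) 8(c=4) 69(c=4)]
  11. access 69: HIT, count now 5. Cache: [63(c=1) 44(c=1) 8(c=4) 69(c=5)]
  12. access 69: HIT, count now 6. Cache: [63(c=1) 44(c=1) 8(c=4) 69(c=6)]
  13. access 44: HIT, count now 2. Cache: [63(c=1) 44(c=2) 8(c=4) 69(c=6)]
  14. access 15: MISS, evict 63(c=1). Cache: [15(c=1) 44(c=2) 8(c=4) 69(c=6)]
  15. access 69: HIT, count now 7. Cache: [15(c=1) 44(c=2) 8(c=4) 69(c=7)]
  16. access 44: HIT, count now 3. Cache: [15(c=1) 44(c=3) 8(c=4) 69(c=7)]
  17. access 92: MISS, evict 15(c=1). Cache: [92(c=1) 44(c=3) 8(c=4) 69(c=7)]
  18. access 92: HIT, count now 2. Cache: [92(c=2) 44(c=3) 8(c=4) 69(c=7)]
  19. access 8: HIT, count now 5. Cache: [92(c=2) 44(c=3) 8(c=5) 69(c=7)]
  20. access 87: MISS, evict 92(c=2). Cache: [87(c=1) 44(c=3) 8(c=5) 69(c=7)]
  21. access 15: MISS, evict 87(c=1). Cache: [15(c=1) 44(c=3) 8(c=5) 69(c=7)]
  22. access 87: MISS, evict 15(c=1). Cache: [87(c=1) 44(c=3) 8(c=5) 69(c=7)]
Total: 13 hits, 9 misses, 5 evictions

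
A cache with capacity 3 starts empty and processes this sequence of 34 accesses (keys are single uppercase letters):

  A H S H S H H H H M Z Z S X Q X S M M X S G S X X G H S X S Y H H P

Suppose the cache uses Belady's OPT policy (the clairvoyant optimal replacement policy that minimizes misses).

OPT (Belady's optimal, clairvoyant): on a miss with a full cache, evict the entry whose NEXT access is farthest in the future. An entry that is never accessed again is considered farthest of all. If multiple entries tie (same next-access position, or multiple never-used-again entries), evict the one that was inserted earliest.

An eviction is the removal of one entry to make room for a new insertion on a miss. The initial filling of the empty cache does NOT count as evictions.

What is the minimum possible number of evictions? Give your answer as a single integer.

Answer: 9

Derivation:
OPT (Belady) simulation (capacity=3):
  1. access A: MISS. Cache: [A]
  2. access H: MISS. Cache: [A H]
  3. access S: MISS. Cache: [A H S]
  4. access H: HIT. Next use of H: step 6. Cache: [A H S]
  5. access S: HIT. Next use of S: step 13. Cache: [A H S]
  6. access H: HIT. Next use of H: step 7. Cache: [A H S]
  7. access H: HIT. Next use of H: step 8. Cache: [A H S]
  8. access H: HIT. Next use of H: step 9. Cache: [A H S]
  9. access H: HIT. Next use of H: step 27. Cache: [A H S]
  10. access M: MISS, evict A (next use: never). Cache: [H S M]
  11. access Z: MISS, evict H (next use: step 27). Cache: [S M Z]
  12. access Z: HIT. Next use of Z: never. Cache: [S M Z]
  13. access S: HIT. Next use of S: step 17. Cache: [S M Z]
  14. access X: MISS, evict Z (next use: never). Cache: [S M X]
  15. access Q: MISS, evict M (next use: step 18). Cache: [S X Q]
  16. access X: HIT. Next use of X: step 20. Cache: [S X Q]
  17. access S: HIT. Next use of S: step 21. Cache: [S X Q]
  18. access M: MISS, evict Q (next use: never). Cache: [S X M]
  19. access M: HIT. Next use of M: never. Cache: [S X M]
  20. access X: HIT. Next use of X: step 24. Cache: [S X M]
  21. access S: HIT. Next use of S: step 23. Cache: [S X M]
  22. access G: MISS, evict M (next use: never). Cache: [S X G]
  23. access S: HIT. Next use of S: step 28. Cache: [S X G]
  24. access X: HIT. Next use of X: step 25. Cache: [S X G]
  25. access X: HIT. Next use of X: step 29. Cache: [S X G]
  26. access G: HIT. Next use of G: never. Cache: [S X G]
  27. access H: MISS, evict G (next use: never). Cache: [S X H]
  28. access S: HIT. Next use of S: step 30. Cache: [S X H]
  29. access X: HIT. Next use of X: never. Cache: [S X H]
  30. access S: HIT. Next use of S: never. Cache: [S X H]
  31. access Y: MISS, evict S (next use: never). Cache: [X H Y]
  32. access H: HIT. Next use of H: step 33. Cache: [X H Y]
  33. access H: HIT. Next use of H: never. Cache: [X H Y]
  34. access P: MISS, evict X (next use: never). Cache: [H Y P]
Total: 22 hits, 12 misses, 9 evictions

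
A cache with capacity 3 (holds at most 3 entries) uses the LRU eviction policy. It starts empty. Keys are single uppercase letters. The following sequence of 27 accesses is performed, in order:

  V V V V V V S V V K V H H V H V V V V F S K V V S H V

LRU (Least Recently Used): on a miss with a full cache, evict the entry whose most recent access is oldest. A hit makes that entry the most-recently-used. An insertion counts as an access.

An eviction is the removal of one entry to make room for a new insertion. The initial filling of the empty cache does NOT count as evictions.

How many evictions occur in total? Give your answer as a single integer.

LRU simulation (capacity=3):
  1. access V: MISS. Cache (LRU->MRU): [V]
  2. access V: HIT. Cache (LRU->MRU): [V]
  3. access V: HIT. Cache (LRU->MRU): [V]
  4. access V: HIT. Cache (LRU->MRU): [V]
  5. access V: HIT. Cache (LRU->MRU): [V]
  6. access V: HIT. Cache (LRU->MRU): [V]
  7. access S: MISS. Cache (LRU->MRU): [V S]
  8. access V: HIT. Cache (LRU->MRU): [S V]
  9. access V: HIT. Cache (LRU->MRU): [S V]
  10. access K: MISS. Cache (LRU->MRU): [S V K]
  11. access V: HIT. Cache (LRU->MRU): [S K V]
  12. access H: MISS, evict S. Cache (LRU->MRU): [K V H]
  13. access H: HIT. Cache (LRU->MRU): [K V H]
  14. access V: HIT. Cache (LRU->MRU): [K H V]
  15. access H: HIT. Cache (LRU->MRU): [K V H]
  16. access V: HIT. Cache (LRU->MRU): [K H V]
  17. access V: HIT. Cache (LRU->MRU): [K H V]
  18. access V: HIT. Cache (LRU->MRU): [K H V]
  19. access V: HIT. Cache (LRU->MRU): [K H V]
  20. access F: MISS, evict K. Cache (LRU->MRU): [H V F]
  21. access S: MISS, evict H. Cache (LRU->MRU): [V F S]
  22. access K: MISS, evict V. Cache (LRU->MRU): [F S K]
  23. access V: MISS, evict F. Cache (LRU->MRU): [S K V]
  24. access V: HIT. Cache (LRU->MRU): [S K V]
  25. access S: HIT. Cache (LRU->MRU): [K V S]
  26. access H: MISS, evict K. Cache (LRU->MRU): [V S H]
  27. access V: HIT. Cache (LRU->MRU): [S H V]
Total: 18 hits, 9 misses, 6 evictions

Answer: 6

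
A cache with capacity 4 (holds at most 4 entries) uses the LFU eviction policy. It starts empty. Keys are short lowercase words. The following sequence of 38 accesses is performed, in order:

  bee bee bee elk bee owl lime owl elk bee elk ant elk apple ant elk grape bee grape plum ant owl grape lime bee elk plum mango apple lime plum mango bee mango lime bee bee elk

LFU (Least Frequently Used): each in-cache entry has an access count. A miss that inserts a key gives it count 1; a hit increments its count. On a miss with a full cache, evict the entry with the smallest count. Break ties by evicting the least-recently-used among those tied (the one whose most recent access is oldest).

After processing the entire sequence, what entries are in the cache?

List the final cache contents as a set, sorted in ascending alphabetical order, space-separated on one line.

Answer: bee elk grape lime

Derivation:
LFU simulation (capacity=4):
  1. access bee: MISS. Cache: [bee(c=1)]
  2. access bee: HIT, count now 2. Cache: [bee(c=2)]
  3. access bee: HIT, count now 3. Cache: [bee(c=3)]
  4. access elk: MISS. Cache: [elk(c=1) bee(c=3)]
  5. access bee: HIT, count now 4. Cache: [elk(c=1) bee(c=4)]
  6. access owl: MISS. Cache: [elk(c=1) owl(c=1) bee(c=4)]
  7. access lime: MISS. Cache: [elk(c=1) owl(c=1) lime(c=1) bee(c=4)]
  8. access owl: HIT, count now 2. Cache: [elk(c=1) lime(c=1) owl(c=2) bee(c=4)]
  9. access elk: HIT, count now 2. Cache: [lime(c=1) owl(c=2) elk(c=2) bee(c=4)]
  10. access bee: HIT, count now 5. Cache: [lime(c=1) owl(c=2) elk(c=2) bee(c=5)]
  11. access elk: HIT, count now 3. Cache: [lime(c=1) owl(c=2) elk(c=3) bee(c=5)]
  12. access ant: MISS, evict lime(c=1). Cache: [ant(c=1) owl(c=2) elk(c=3) bee(c=5)]
  13. access elk: HIT, count now 4. Cache: [ant(c=1) owl(c=2) elk(c=4) bee(c=5)]
  14. access apple: MISS, evict ant(c=1). Cache: [apple(c=1) owl(c=2) elk(c=4) bee(c=5)]
  15. access ant: MISS, evict apple(c=1). Cache: [ant(c=1) owl(c=2) elk(c=4) bee(c=5)]
  16. access elk: HIT, count now 5. Cache: [ant(c=1) owl(c=2) bee(c=5) elk(c=5)]
  17. access grape: MISS, evict ant(c=1). Cache: [grape(c=1) owl(c=2) bee(c=5) elk(c=5)]
  18. access bee: HIT, count now 6. Cache: [grape(c=1) owl(c=2) elk(c=5) bee(c=6)]
  19. access grape: HIT, count now 2. Cache: [owl(c=2) grape(c=2) elk(c=5) bee(c=6)]
  20. access plum: MISS, evict owl(c=2). Cache: [plum(c=1) grape(c=2) elk(c=5) bee(c=6)]
  21. access ant: MISS, evict plum(c=1). Cache: [ant(c=1) grape(c=2) elk(c=5) bee(c=6)]
  22. access owl: MISS, evict ant(c=1). Cache: [owl(c=1) grape(c=2) elk(c=5) bee(c=6)]
  23. access grape: HIT, count now 3. Cache: [owl(c=1) grape(c=3) elk(c=5) bee(c=6)]
  24. access lime: MISS, evict owl(c=1). Cache: [lime(c=1) grape(c=3) elk(c=5) bee(c=6)]
  25. access bee: HIT, count now 7. Cache: [lime(c=1) grape(c=3) elk(c=5) bee(c=7)]
  26. access elk: HIT, count now 6. Cache: [lime(c=1) grape(c=3) elk(c=6) bee(c=7)]
  27. access plum: MISS, evict lime(c=1). Cache: [plum(c=1) grape(c=3) elk(c=6) bee(c=7)]
  28. access mango: MISS, evict plum(c=1). Cache: [mango(c=1) grape(c=3) elk(c=6) bee(c=7)]
  29. access apple: MISS, evict mango(c=1). Cache: [apple(c=1) grape(c=3) elk(c=6) bee(c=7)]
  30. access lime: MISS, evict apple(c=1). Cache: [lime(c=1) grape(c=3) elk(c=6) bee(c=7)]
  31. access plum: MISS, evict lime(c=1). Cache: [plum(c=1) grape(c=3) elk(c=6) bee(c=7)]
  32. access mango: MISS, evict plum(c=1). Cache: [mango(c=1) grape(c=3) elk(c=6) bee(c=7)]
  33. access bee: HIT, count now 8. Cache: [mango(c=1) grape(c=3) elk(c=6) bee(c=8)]
  34. access mango: HIT, count now 2. Cache: [mango(c=2) grape(c=3) elk(c=6) bee(c=8)]
  35. access lime: MISS, evict mango(c=2). Cache: [lime(c=1) grape(c=3) elk(c=6) bee(c=8)]
  36. access bee: HIT, count now 9. Cache: [lime(c=1) grape(c=3) elk(c=6) bee(c=9)]
  37. access bee: HIT, count now 10. Cache: [lime(c=1) grape(c=3) elk(c=6) bee(c=10)]
  38. access elk: HIT, count now 7. Cache: [lime(c=1) grape(c=3) elk(c=7) bee(c=10)]
Total: 19 hits, 19 misses, 15 evictions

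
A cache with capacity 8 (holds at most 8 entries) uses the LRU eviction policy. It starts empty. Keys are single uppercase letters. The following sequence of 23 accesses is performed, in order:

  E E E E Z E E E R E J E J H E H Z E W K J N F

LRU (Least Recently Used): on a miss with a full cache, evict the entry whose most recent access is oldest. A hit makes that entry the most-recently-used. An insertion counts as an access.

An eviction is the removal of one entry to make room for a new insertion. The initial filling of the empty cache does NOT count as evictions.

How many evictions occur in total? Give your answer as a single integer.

Answer: 1

Derivation:
LRU simulation (capacity=8):
  1. access E: MISS. Cache (LRU->MRU): [E]
  2. access E: HIT. Cache (LRU->MRU): [E]
  3. access E: HIT. Cache (LRU->MRU): [E]
  4. access E: HIT. Cache (LRU->MRU): [E]
  5. access Z: MISS. Cache (LRU->MRU): [E Z]
  6. access E: HIT. Cache (LRU->MRU): [Z E]
  7. access E: HIT. Cache (LRU->MRU): [Z E]
  8. access E: HIT. Cache (LRU->MRU): [Z E]
  9. access R: MISS. Cache (LRU->MRU): [Z E R]
  10. access E: HIT. Cache (LRU->MRU): [Z R E]
  11. access J: MISS. Cache (LRU->MRU): [Z R E J]
  12. access E: HIT. Cache (LRU->MRU): [Z R J E]
  13. access J: HIT. Cache (LRU->MRU): [Z R E J]
  14. access H: MISS. Cache (LRU->MRU): [Z R E J H]
  15. access E: HIT. Cache (LRU->MRU): [Z R J H E]
  16. access H: HIT. Cache (LRU->MRU): [Z R J E H]
  17. access Z: HIT. Cache (LRU->MRU): [R J E H Z]
  18. access E: HIT. Cache (LRU->MRU): [R J H Z E]
  19. access W: MISS. Cache (LRU->MRU): [R J H Z E W]
  20. access K: MISS. Cache (LRU->MRU): [R J H Z E W K]
  21. access J: HIT. Cache (LRU->MRU): [R H Z E W K J]
  22. access N: MISS. Cache (LRU->MRU): [R H Z E W K J N]
  23. access F: MISS, evict R. Cache (LRU->MRU): [H Z E W K J N F]
Total: 14 hits, 9 misses, 1 evictions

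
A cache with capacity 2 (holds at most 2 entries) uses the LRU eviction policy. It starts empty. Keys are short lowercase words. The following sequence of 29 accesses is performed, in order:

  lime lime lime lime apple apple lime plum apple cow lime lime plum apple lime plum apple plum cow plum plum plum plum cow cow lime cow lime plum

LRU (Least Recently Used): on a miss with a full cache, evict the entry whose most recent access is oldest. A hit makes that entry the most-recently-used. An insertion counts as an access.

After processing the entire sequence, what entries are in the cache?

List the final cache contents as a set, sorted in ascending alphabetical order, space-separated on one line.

LRU simulation (capacity=2):
  1. access lime: MISS. Cache (LRU->MRU): [lime]
  2. access lime: HIT. Cache (LRU->MRU): [lime]
  3. access lime: HIT. Cache (LRU->MRU): [lime]
  4. access lime: HIT. Cache (LRU->MRU): [lime]
  5. access apple: MISS. Cache (LRU->MRU): [lime apple]
  6. access apple: HIT. Cache (LRU->MRU): [lime apple]
  7. access lime: HIT. Cache (LRU->MRU): [apple lime]
  8. access plum: MISS, evict apple. Cache (LRU->MRU): [lime plum]
  9. access apple: MISS, evict lime. Cache (LRU->MRU): [plum apple]
  10. access cow: MISS, evict plum. Cache (LRU->MRU): [apple cow]
  11. access lime: MISS, evict apple. Cache (LRU->MRU): [cow lime]
  12. access lime: HIT. Cache (LRU->MRU): [cow lime]
  13. access plum: MISS, evict cow. Cache (LRU->MRU): [lime plum]
  14. access apple: MISS, evict lime. Cache (LRU->MRU): [plum apple]
  15. access lime: MISS, evict plum. Cache (LRU->MRU): [apple lime]
  16. access plum: MISS, evict apple. Cache (LRU->MRU): [lime plum]
  17. access apple: MISS, evict lime. Cache (LRU->MRU): [plum apple]
  18. access plum: HIT. Cache (LRU->MRU): [apple plum]
  19. access cow: MISS, evict apple. Cache (LRU->MRU): [plum cow]
  20. access plum: HIT. Cache (LRU->MRU): [cow plum]
  21. access plum: HIT. Cache (LRU->MRU): [cow plum]
  22. access plum: HIT. Cache (LRU->MRU): [cow plum]
  23. access plum: HIT. Cache (LRU->MRU): [cow plum]
  24. access cow: HIT. Cache (LRU->MRU): [plum cow]
  25. access cow: HIT. Cache (LRU->MRU): [plum cow]
  26. access lime: MISS, evict plum. Cache (LRU->MRU): [cow lime]
  27. access cow: HIT. Cache (LRU->MRU): [lime cow]
  28. access lime: HIT. Cache (LRU->MRU): [cow lime]
  29. access plum: MISS, evict cow. Cache (LRU->MRU): [lime plum]
Total: 15 hits, 14 misses, 12 evictions

Answer: lime plum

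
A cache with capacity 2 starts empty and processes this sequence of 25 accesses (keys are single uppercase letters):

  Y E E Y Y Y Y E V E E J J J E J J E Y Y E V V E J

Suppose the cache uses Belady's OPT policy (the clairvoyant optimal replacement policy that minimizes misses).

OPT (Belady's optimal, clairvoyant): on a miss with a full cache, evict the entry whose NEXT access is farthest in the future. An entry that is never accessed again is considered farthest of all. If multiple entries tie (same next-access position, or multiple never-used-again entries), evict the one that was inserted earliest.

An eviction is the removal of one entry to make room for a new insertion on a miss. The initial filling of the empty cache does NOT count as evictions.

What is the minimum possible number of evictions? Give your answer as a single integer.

Answer: 5

Derivation:
OPT (Belady) simulation (capacity=2):
  1. access Y: MISS. Cache: [Y]
  2. access E: MISS. Cache: [Y E]
  3. access E: HIT. Next use of E: step 8. Cache: [Y E]
  4. access Y: HIT. Next use of Y: step 5. Cache: [Y E]
  5. access Y: HIT. Next use of Y: step 6. Cache: [Y E]
  6. access Y: HIT. Next use of Y: step 7. Cache: [Y E]
  7. access Y: HIT. Next use of Y: step 19. Cache: [Y E]
  8. access E: HIT. Next use of E: step 10. Cache: [Y E]
  9. access V: MISS, evict Y (next use: step 19). Cache: [E V]
  10. access E: HIT. Next use of E: step 11. Cache: [E V]
  11. access E: HIT. Next use of E: step 15. Cache: [E V]
  12. access J: MISS, evict V (next use: step 22). Cache: [E J]
  13. access J: HIT. Next use of J: step 14. Cache: [E J]
  14. access J: HIT. Next use of J: step 16. Cache: [E J]
  15. access E: HIT. Next use of E: step 18. Cache: [E J]
  16. access J: HIT. Next use of J: step 17. Cache: [E J]
  17. access J: HIT. Next use of J: step 25. Cache: [E J]
  18. access E: HIT. Next use of E: step 21. Cache: [E J]
  19. access Y: MISS, evict J (next use: step 25). Cache: [E Y]
  20. access Y: HIT. Next use of Y: never. Cache: [E Y]
  21. access E: HIT. Next use of E: step 24. Cache: [E Y]
  22. access V: MISS, evict Y (next use: never). Cache: [E V]
  23. access V: HIT. Next use of V: never. Cache: [E V]
  24. access E: HIT. Next use of E: never. Cache: [E V]
  25. access J: MISS, evict E (next use: never). Cache: [V J]
Total: 18 hits, 7 misses, 5 evictions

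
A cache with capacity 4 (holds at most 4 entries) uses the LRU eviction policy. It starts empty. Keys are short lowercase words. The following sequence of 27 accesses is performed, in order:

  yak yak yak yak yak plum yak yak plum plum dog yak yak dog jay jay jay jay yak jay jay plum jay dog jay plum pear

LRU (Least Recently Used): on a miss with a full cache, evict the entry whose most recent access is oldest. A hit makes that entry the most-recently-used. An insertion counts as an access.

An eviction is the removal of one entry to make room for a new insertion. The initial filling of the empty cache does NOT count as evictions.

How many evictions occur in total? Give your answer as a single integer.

Answer: 1

Derivation:
LRU simulation (capacity=4):
  1. access yak: MISS. Cache (LRU->MRU): [yak]
  2. access yak: HIT. Cache (LRU->MRU): [yak]
  3. access yak: HIT. Cache (LRU->MRU): [yak]
  4. access yak: HIT. Cache (LRU->MRU): [yak]
  5. access yak: HIT. Cache (LRU->MRU): [yak]
  6. access plum: MISS. Cache (LRU->MRU): [yak plum]
  7. access yak: HIT. Cache (LRU->MRU): [plum yak]
  8. access yak: HIT. Cache (LRU->MRU): [plum yak]
  9. access plum: HIT. Cache (LRU->MRU): [yak plum]
  10. access plum: HIT. Cache (LRU->MRU): [yak plum]
  11. access dog: MISS. Cache (LRU->MRU): [yak plum dog]
  12. access yak: HIT. Cache (LRU->MRU): [plum dog yak]
  13. access yak: HIT. Cache (LRU->MRU): [plum dog yak]
  14. access dog: HIT. Cache (LRU->MRU): [plum yak dog]
  15. access jay: MISS. Cache (LRU->MRU): [plum yak dog jay]
  16. access jay: HIT. Cache (LRU->MRU): [plum yak dog jay]
  17. access jay: HIT. Cache (LRU->MRU): [plum yak dog jay]
  18. access jay: HIT. Cache (LRU->MRU): [plum yak dog jay]
  19. access yak: HIT. Cache (LRU->MRU): [plum dog jay yak]
  20. access jay: HIT. Cache (LRU->MRU): [plum dog yak jay]
  21. access jay: HIT. Cache (LRU->MRU): [plum dog yak jay]
  22. access plum: HIT. Cache (LRU->MRU): [dog yak jay plum]
  23. access jay: HIT. Cache (LRU->MRU): [dog yak plum jay]
  24. access dog: HIT. Cache (LRU->MRU): [yak plum jay dog]
  25. access jay: HIT. Cache (LRU->MRU): [yak plum dog jay]
  26. access plum: HIT. Cache (LRU->MRU): [yak dog jay plum]
  27. access pear: MISS, evict yak. Cache (LRU->MRU): [dog jay plum pear]
Total: 22 hits, 5 misses, 1 evictions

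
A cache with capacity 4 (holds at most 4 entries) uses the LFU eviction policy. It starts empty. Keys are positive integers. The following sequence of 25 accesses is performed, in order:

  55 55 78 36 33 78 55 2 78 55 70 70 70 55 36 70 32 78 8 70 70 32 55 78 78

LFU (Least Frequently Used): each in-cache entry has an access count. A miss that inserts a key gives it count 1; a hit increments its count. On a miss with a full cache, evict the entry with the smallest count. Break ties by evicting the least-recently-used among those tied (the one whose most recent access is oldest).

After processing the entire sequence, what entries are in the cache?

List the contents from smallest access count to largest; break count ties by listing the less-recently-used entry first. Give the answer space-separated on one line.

LFU simulation (capacity=4):
  1. access 55: MISS. Cache: [55(c=1)]
  2. access 55: HIT, count now 2. Cache: [55(c=2)]
  3. access 78: MISS. Cache: [78(c=1) 55(c=2)]
  4. access 36: MISS. Cache: [78(c=1) 36(c=1) 55(c=2)]
  5. access 33: MISS. Cache: [78(c=1) 36(c=1) 33(c=1) 55(c=2)]
  6. access 78: HIT, count now 2. Cache: [36(c=1) 33(c=1) 55(c=2) 78(c=2)]
  7. access 55: HIT, count now 3. Cache: [36(c=1) 33(c=1) 78(c=2) 55(c=3)]
  8. access 2: MISS, evict 36(c=1). Cache: [33(c=1) 2(c=1) 78(c=2) 55(c=3)]
  9. access 78: HIT, count now 3. Cache: [33(c=1) 2(c=1) 55(c=3) 78(c=3)]
  10. access 55: HIT, count now 4. Cache: [33(c=1) 2(c=1) 78(c=3) 55(c=4)]
  11. access 70: MISS, evict 33(c=1). Cache: [2(c=1) 70(c=1) 78(c=3) 55(c=4)]
  12. access 70: HIT, count now 2. Cache: [2(c=1) 70(c=2) 78(c=3) 55(c=4)]
  13. access 70: HIT, count now 3. Cache: [2(c=1) 78(c=3) 70(c=3) 55(c=4)]
  14. access 55: HIT, count now 5. Cache: [2(c=1) 78(c=3) 70(c=3) 55(c=5)]
  15. access 36: MISS, evict 2(c=1). Cache: [36(c=1) 78(c=3) 70(c=3) 55(c=5)]
  16. access 70: HIT, count now 4. Cache: [36(c=1) 78(c=3) 70(c=4) 55(c=5)]
  17. access 32: MISS, evict 36(c=1). Cache: [32(c=1) 78(c=3) 70(c=4) 55(c=5)]
  18. access 78: HIT, count now 4. Cache: [32(c=1) 70(c=4) 78(c=4) 55(c=5)]
  19. access 8: MISS, evict 32(c=1). Cache: [8(c=1) 70(c=4) 78(c=4) 55(c=5)]
  20. access 70: HIT, count now 5. Cache: [8(c=1) 78(c=4) 55(c=5) 70(c=5)]
  21. access 70: HIT, count now 6. Cache: [8(c=1) 78(c=4) 55(c=5) 70(c=6)]
  22. access 32: MISS, evict 8(c=1). Cache: [32(c=1) 78(c=4) 55(c=5) 70(c=6)]
  23. access 55: HIT, count now 6. Cache: [32(c=1) 78(c=4) 70(c=6) 55(c=6)]
  24. access 78: HIT, count now 5. Cache: [32(c=1) 78(c=5) 70(c=6) 55(c=6)]
  25. access 78: HIT, count now 6. Cache: [32(c=1) 70(c=6) 55(c=6) 78(c=6)]
Total: 15 hits, 10 misses, 6 evictions

Answer: 32 70 55 78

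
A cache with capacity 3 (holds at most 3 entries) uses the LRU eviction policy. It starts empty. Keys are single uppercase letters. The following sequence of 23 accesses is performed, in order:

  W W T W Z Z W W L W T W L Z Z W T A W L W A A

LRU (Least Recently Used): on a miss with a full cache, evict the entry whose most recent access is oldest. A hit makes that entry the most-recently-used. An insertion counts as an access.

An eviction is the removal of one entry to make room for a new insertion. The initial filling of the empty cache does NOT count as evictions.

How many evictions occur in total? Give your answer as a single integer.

LRU simulation (capacity=3):
  1. access W: MISS. Cache (LRU->MRU): [W]
  2. access W: HIT. Cache (LRU->MRU): [W]
  3. access T: MISS. Cache (LRU->MRU): [W T]
  4. access W: HIT. Cache (LRU->MRU): [T W]
  5. access Z: MISS. Cache (LRU->MRU): [T W Z]
  6. access Z: HIT. Cache (LRU->MRU): [T W Z]
  7. access W: HIT. Cache (LRU->MRU): [T Z W]
  8. access W: HIT. Cache (LRU->MRU): [T Z W]
  9. access L: MISS, evict T. Cache (LRU->MRU): [Z W L]
  10. access W: HIT. Cache (LRU->MRU): [Z L W]
  11. access T: MISS, evict Z. Cache (LRU->MRU): [L W T]
  12. access W: HIT. Cache (LRU->MRU): [L T W]
  13. access L: HIT. Cache (LRU->MRU): [T W L]
  14. access Z: MISS, evict T. Cache (LRU->MRU): [W L Z]
  15. access Z: HIT. Cache (LRU->MRU): [W L Z]
  16. access W: HIT. Cache (LRU->MRU): [L Z W]
  17. access T: MISS, evict L. Cache (LRU->MRU): [Z W T]
  18. access A: MISS, evict Z. Cache (LRU->MRU): [W T A]
  19. access W: HIT. Cache (LRU->MRU): [T A W]
  20. access L: MISS, evict T. Cache (LRU->MRU): [A W L]
  21. access W: HIT. Cache (LRU->MRU): [A L W]
  22. access A: HIT. Cache (LRU->MRU): [L W A]
  23. access A: HIT. Cache (LRU->MRU): [L W A]
Total: 14 hits, 9 misses, 6 evictions

Answer: 6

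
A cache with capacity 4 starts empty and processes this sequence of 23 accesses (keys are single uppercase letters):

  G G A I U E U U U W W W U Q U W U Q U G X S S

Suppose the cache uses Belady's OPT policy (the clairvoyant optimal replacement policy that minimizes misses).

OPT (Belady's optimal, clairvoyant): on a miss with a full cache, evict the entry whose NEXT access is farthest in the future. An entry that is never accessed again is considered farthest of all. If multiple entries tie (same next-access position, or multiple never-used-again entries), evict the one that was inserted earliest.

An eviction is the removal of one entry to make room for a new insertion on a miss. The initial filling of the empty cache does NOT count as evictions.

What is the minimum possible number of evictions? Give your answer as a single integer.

OPT (Belady) simulation (capacity=4):
  1. access G: MISS. Cache: [G]
  2. access G: HIT. Next use of G: step 20. Cache: [G]
  3. access A: MISS. Cache: [G A]
  4. access I: MISS. Cache: [G A I]
  5. access U: MISS. Cache: [G A I U]
  6. access E: MISS, evict A (next use: never). Cache: [G I U E]
  7. access U: HIT. Next use of U: step 8. Cache: [G I U E]
  8. access U: HIT. Next use of U: step 9. Cache: [G I U E]
  9. access U: HIT. Next use of U: step 13. Cache: [G I U E]
  10. access W: MISS, evict I (next use: never). Cache: [G U E W]
  11. access W: HIT. Next use of W: step 12. Cache: [G U E W]
  12. access W: HIT. Next use of W: step 16. Cache: [G U E W]
  13. access U: HIT. Next use of U: step 15. Cache: [G U E W]
  14. access Q: MISS, evict E (next use: never). Cache: [G U W Q]
  15. access U: HIT. Next use of U: step 17. Cache: [G U W Q]
  16. access W: HIT. Next use of W: never. Cache: [G U W Q]
  17. access U: HIT. Next use of U: step 19. Cache: [G U W Q]
  18. access Q: HIT. Next use of Q: never. Cache: [G U W Q]
  19. access U: HIT. Next use of U: never. Cache: [G U W Q]
  20. access G: HIT. Next use of G: never. Cache: [G U W Q]
  21. access X: MISS, evict G (next use: never). Cache: [U W Q X]
  22. access S: MISS, evict U (next use: never). Cache: [W Q X S]
  23. access S: HIT. Next use of S: never. Cache: [W Q X S]
Total: 14 hits, 9 misses, 5 evictions

Answer: 5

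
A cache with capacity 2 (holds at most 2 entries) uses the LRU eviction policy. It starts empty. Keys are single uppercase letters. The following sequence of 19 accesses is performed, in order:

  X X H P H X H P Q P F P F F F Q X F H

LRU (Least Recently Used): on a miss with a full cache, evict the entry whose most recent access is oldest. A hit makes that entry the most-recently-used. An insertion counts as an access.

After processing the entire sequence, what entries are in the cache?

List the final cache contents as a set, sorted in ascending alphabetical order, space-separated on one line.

LRU simulation (capacity=2):
  1. access X: MISS. Cache (LRU->MRU): [X]
  2. access X: HIT. Cache (LRU->MRU): [X]
  3. access H: MISS. Cache (LRU->MRU): [X H]
  4. access P: MISS, evict X. Cache (LRU->MRU): [H P]
  5. access H: HIT. Cache (LRU->MRU): [P H]
  6. access X: MISS, evict P. Cache (LRU->MRU): [H X]
  7. access H: HIT. Cache (LRU->MRU): [X H]
  8. access P: MISS, evict X. Cache (LRU->MRU): [H P]
  9. access Q: MISS, evict H. Cache (LRU->MRU): [P Q]
  10. access P: HIT. Cache (LRU->MRU): [Q P]
  11. access F: MISS, evict Q. Cache (LRU->MRU): [P F]
  12. access P: HIT. Cache (LRU->MRU): [F P]
  13. access F: HIT. Cache (LRU->MRU): [P F]
  14. access F: HIT. Cache (LRU->MRU): [P F]
  15. access F: HIT. Cache (LRU->MRU): [P F]
  16. access Q: MISS, evict P. Cache (LRU->MRU): [F Q]
  17. access X: MISS, evict F. Cache (LRU->MRU): [Q X]
  18. access F: MISS, evict Q. Cache (LRU->MRU): [X F]
  19. access H: MISS, evict X. Cache (LRU->MRU): [F H]
Total: 8 hits, 11 misses, 9 evictions

Answer: F H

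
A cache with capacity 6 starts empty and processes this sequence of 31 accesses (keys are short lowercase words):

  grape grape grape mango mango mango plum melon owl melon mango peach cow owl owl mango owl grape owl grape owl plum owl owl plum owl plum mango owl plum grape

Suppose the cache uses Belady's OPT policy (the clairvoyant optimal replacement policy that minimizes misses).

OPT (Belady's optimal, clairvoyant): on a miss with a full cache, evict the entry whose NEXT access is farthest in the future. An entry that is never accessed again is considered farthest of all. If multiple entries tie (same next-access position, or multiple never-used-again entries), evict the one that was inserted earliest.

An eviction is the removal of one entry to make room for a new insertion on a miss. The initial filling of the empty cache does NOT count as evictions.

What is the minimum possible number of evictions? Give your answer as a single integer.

OPT (Belady) simulation (capacity=6):
  1. access grape: MISS. Cache: [grape]
  2. access grape: HIT. Next use of grape: step 3. Cache: [grape]
  3. access grape: HIT. Next use of grape: step 18. Cache: [grape]
  4. access mango: MISS. Cache: [grape mango]
  5. access mango: HIT. Next use of mango: step 6. Cache: [grape mango]
  6. access mango: HIT. Next use of mango: step 11. Cache: [grape mango]
  7. access plum: MISS. Cache: [grape mango plum]
  8. access melon: MISS. Cache: [grape mango plum melon]
  9. access owl: MISS. Cache: [grape mango plum melon owl]
  10. access melon: HIT. Next use of melon: never. Cache: [grape mango plum melon owl]
  11. access mango: HIT. Next use of mango: step 16. Cache: [grape mango plum melon owl]
  12. access peach: MISS. Cache: [grape mango plum melon owl peach]
  13. access cow: MISS, evict melon (next use: never). Cache: [grape mango plum owl peach cow]
  14. access owl: HIT. Next use of owl: step 15. Cache: [grape mango plum owl peach cow]
  15. access owl: HIT. Next use of owl: step 17. Cache: [grape mango plum owl peach cow]
  16. access mango: HIT. Next use of mango: step 28. Cache: [grape mango plum owl peach cow]
  17. access owl: HIT. Next use of owl: step 19. Cache: [grape mango plum owl peach cow]
  18. access grape: HIT. Next use of grape: step 20. Cache: [grape mango plum owl peach cow]
  19. access owl: HIT. Next use of owl: step 21. Cache: [grape mango plum owl peach cow]
  20. access grape: HIT. Next use of grape: step 31. Cache: [grape mango plum owl peach cow]
  21. access owl: HIT. Next use of owl: step 23. Cache: [grape mango plum owl peach cow]
  22. access plum: HIT. Next use of plum: step 25. Cache: [grape mango plum owl peach cow]
  23. access owl: HIT. Next use of owl: step 24. Cache: [grape mango plum owl peach cow]
  24. access owl: HIT. Next use of owl: step 26. Cache: [grape mango plum owl peach cow]
  25. access plum: HIT. Next use of plum: step 27. Cache: [grape mango plum owl peach cow]
  26. access owl: HIT. Next use of owl: step 29. Cache: [grape mango plum owl peach cow]
  27. access plum: HIT. Next use of plum: step 30. Cache: [grape mango plum owl peach cow]
  28. access mango: HIT. Next use of mango: never. Cache: [grape mango plum owl peach cow]
  29. access owl: HIT. Next use of owl: never. Cache: [grape mango plum owl peach cow]
  30. access plum: HIT. Next use of plum: never. Cache: [grape mango plum owl peach cow]
  31. access grape: HIT. Next use of grape: never. Cache: [grape mango plum owl peach cow]
Total: 24 hits, 7 misses, 1 evictions

Answer: 1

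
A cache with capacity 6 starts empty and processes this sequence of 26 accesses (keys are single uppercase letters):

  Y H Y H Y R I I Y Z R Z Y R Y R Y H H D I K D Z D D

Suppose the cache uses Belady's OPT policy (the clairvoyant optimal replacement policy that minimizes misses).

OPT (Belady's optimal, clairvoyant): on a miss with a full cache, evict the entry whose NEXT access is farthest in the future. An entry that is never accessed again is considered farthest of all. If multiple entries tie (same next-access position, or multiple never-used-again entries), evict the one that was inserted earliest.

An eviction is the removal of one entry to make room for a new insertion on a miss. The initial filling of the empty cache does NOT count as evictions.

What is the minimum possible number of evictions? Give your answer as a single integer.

Answer: 1

Derivation:
OPT (Belady) simulation (capacity=6):
  1. access Y: MISS. Cache: [Y]
  2. access H: MISS. Cache: [Y H]
  3. access Y: HIT. Next use of Y: step 5. Cache: [Y H]
  4. access H: HIT. Next use of H: step 18. Cache: [Y H]
  5. access Y: HIT. Next use of Y: step 9. Cache: [Y H]
  6. access R: MISS. Cache: [Y H R]
  7. access I: MISS. Cache: [Y H R I]
  8. access I: HIT. Next use of I: step 21. Cache: [Y H R I]
  9. access Y: HIT. Next use of Y: step 13. Cache: [Y H R I]
  10. access Z: MISS. Cache: [Y H R I Z]
  11. access R: HIT. Next use of R: step 14. Cache: [Y H R I Z]
  12. access Z: HIT. Next use of Z: step 24. Cache: [Y H R I Z]
  13. access Y: HIT. Next use of Y: step 15. Cache: [Y H R I Z]
  14. access R: HIT. Next use of R: step 16. Cache: [Y H R I Z]
  15. access Y: HIT. Next use of Y: step 17. Cache: [Y H R I Z]
  16. access R: HIT. Next use of R: never. Cache: [Y H R I Z]
  17. access Y: HIT. Next use of Y: never. Cache: [Y H R I Z]
  18. access H: HIT. Next use of H: step 19. Cache: [Y H R I Z]
  19. access H: HIT. Next use of H: never. Cache: [Y H R I Z]
  20. access D: MISS. Cache: [Y H R I Z D]
  21. access I: HIT. Next use of I: never. Cache: [Y H R I Z D]
  22. access K: MISS, evict Y (next use: never). Cache: [H R I Z D K]
  23. access D: HIT. Next use of D: step 25. Cache: [H R I Z D K]
  24. access Z: HIT. Next use of Z: never. Cache: [H R I Z D K]
  25. access D: HIT. Next use of D: step 26. Cache: [H R I Z D K]
  26. access D: HIT. Next use of D: never. Cache: [H R I Z D K]
Total: 19 hits, 7 misses, 1 evictions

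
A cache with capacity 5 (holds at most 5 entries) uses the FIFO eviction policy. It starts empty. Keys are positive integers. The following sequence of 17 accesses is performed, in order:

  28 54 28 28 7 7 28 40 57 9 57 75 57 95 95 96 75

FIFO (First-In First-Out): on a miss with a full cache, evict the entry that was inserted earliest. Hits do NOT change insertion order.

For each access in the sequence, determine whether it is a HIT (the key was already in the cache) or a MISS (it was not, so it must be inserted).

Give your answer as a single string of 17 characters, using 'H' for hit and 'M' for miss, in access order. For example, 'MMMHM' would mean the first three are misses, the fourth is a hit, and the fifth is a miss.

FIFO simulation (capacity=5):
  1. access 28: MISS. Cache (old->new): [28]
  2. access 54: MISS. Cache (old->new): [28 54]
  3. access 28: HIT. Cache (old->new): [28 54]
  4. access 28: HIT. Cache (old->new): [28 54]
  5. access 7: MISS. Cache (old->new): [28 54 7]
  6. access 7: HIT. Cache (old->new): [28 54 7]
  7. access 28: HIT. Cache (old->new): [28 54 7]
  8. access 40: MISS. Cache (old->new): [28 54 7 40]
  9. access 57: MISS. Cache (old->new): [28 54 7 40 57]
  10. access 9: MISS, evict 28. Cache (old->new): [54 7 40 57 9]
  11. access 57: HIT. Cache (old->new): [54 7 40 57 9]
  12. access 75: MISS, evict 54. Cache (old->new): [7 40 57 9 75]
  13. access 57: HIT. Cache (old->new): [7 40 57 9 75]
  14. access 95: MISS, evict 7. Cache (old->new): [40 57 9 75 95]
  15. access 95: HIT. Cache (old->new): [40 57 9 75 95]
  16. access 96: MISS, evict 40. Cache (old->new): [57 9 75 95 96]
  17. access 75: HIT. Cache (old->new): [57 9 75 95 96]
Total: 8 hits, 9 misses, 4 evictions

Answer: MMHHMHHMMMHMHMHMH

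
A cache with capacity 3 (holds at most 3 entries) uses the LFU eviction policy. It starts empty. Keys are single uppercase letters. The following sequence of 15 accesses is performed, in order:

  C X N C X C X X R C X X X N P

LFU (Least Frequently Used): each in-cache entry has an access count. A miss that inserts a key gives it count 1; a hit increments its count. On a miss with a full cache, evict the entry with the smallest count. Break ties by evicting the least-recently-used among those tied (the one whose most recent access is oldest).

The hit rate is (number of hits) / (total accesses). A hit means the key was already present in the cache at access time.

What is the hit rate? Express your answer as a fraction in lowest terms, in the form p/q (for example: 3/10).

LFU simulation (capacity=3):
  1. access C: MISS. Cache: [C(c=1)]
  2. access X: MISS. Cache: [C(c=1) X(c=1)]
  3. access N: MISS. Cache: [C(c=1) X(c=1) N(c=1)]
  4. access C: HIT, count now 2. Cache: [X(c=1) N(c=1) C(c=2)]
  5. access X: HIT, count now 2. Cache: [N(c=1) C(c=2) X(c=2)]
  6. access C: HIT, count now 3. Cache: [N(c=1) X(c=2) C(c=3)]
  7. access X: HIT, count now 3. Cache: [N(c=1) C(c=3) X(c=3)]
  8. access X: HIT, count now 4. Cache: [N(c=1) C(c=3) X(c=4)]
  9. access R: MISS, evict N(c=1). Cache: [R(c=1) C(c=3) X(c=4)]
  10. access C: HIT, count now 4. Cache: [R(c=1) X(c=4) C(c=4)]
  11. access X: HIT, count now 5. Cache: [R(c=1) C(c=4) X(c=5)]
  12. access X: HIT, count now 6. Cache: [R(c=1) C(c=4) X(c=6)]
  13. access X: HIT, count now 7. Cache: [R(c=1) C(c=4) X(c=7)]
  14. access N: MISS, evict R(c=1). Cache: [N(c=1) C(c=4) X(c=7)]
  15. access P: MISS, evict N(c=1). Cache: [P(c=1) C(c=4) X(c=7)]
Total: 9 hits, 6 misses, 3 evictions

Hit rate = 9/15 = 3/5

Answer: 3/5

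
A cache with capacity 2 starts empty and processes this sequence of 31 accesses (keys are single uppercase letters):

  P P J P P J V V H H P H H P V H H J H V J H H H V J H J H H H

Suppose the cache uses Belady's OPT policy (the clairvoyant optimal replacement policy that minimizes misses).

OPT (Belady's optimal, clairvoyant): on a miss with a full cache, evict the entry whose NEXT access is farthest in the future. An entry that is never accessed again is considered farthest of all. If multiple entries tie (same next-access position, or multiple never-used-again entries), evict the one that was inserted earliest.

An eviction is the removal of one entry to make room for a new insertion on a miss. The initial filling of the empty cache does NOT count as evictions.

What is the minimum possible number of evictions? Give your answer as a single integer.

Answer: 7

Derivation:
OPT (Belady) simulation (capacity=2):
  1. access P: MISS. Cache: [P]
  2. access P: HIT. Next use of P: step 4. Cache: [P]
  3. access J: MISS. Cache: [P J]
  4. access P: HIT. Next use of P: step 5. Cache: [P J]
  5. access P: HIT. Next use of P: step 11. Cache: [P J]
  6. access J: HIT. Next use of J: step 18. Cache: [P J]
  7. access V: MISS, evict J (next use: step 18). Cache: [P V]
  8. access V: HIT. Next use of V: step 15. Cache: [P V]
  9. access H: MISS, evict V (next use: step 15). Cache: [P H]
  10. access H: HIT. Next use of H: step 12. Cache: [P H]
  11. access P: HIT. Next use of P: step 14. Cache: [P H]
  12. access H: HIT. Next use of H: step 13. Cache: [P H]
  13. access H: HIT. Next use of H: step 16. Cache: [P H]
  14. access P: HIT. Next use of P: never. Cache: [P H]
  15. access V: MISS, evict P (next use: never). Cache: [H V]
  16. access H: HIT. Next use of H: step 17. Cache: [H V]
  17. access H: HIT. Next use of H: step 19. Cache: [H V]
  18. access J: MISS, evict V (next use: step 20). Cache: [H J]
  19. access H: HIT. Next use of H: step 22. Cache: [H J]
  20. access V: MISS, evict H (next use: step 22). Cache: [J V]
  21. access J: HIT. Next use of J: step 26. Cache: [J V]
  22. access H: MISS, evict J (next use: step 26). Cache: [V H]
  23. access H: HIT. Next use of H: step 24. Cache: [V H]
  24. access H: HIT. Next use of H: step 27. Cache: [V H]
  25. access V: HIT. Next use of V: never. Cache: [V H]
  26. access J: MISS, evict V (next use: never). Cache: [H J]
  27. access H: HIT. Next use of H: step 29. Cache: [H J]
  28. access J: HIT. Next use of J: never. Cache: [H J]
  29. access H: HIT. Next use of H: step 30. Cache: [H J]
  30. access H: HIT. Next use of H: step 31. Cache: [H J]
  31. access H: HIT. Next use of H: never. Cache: [H J]
Total: 22 hits, 9 misses, 7 evictions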